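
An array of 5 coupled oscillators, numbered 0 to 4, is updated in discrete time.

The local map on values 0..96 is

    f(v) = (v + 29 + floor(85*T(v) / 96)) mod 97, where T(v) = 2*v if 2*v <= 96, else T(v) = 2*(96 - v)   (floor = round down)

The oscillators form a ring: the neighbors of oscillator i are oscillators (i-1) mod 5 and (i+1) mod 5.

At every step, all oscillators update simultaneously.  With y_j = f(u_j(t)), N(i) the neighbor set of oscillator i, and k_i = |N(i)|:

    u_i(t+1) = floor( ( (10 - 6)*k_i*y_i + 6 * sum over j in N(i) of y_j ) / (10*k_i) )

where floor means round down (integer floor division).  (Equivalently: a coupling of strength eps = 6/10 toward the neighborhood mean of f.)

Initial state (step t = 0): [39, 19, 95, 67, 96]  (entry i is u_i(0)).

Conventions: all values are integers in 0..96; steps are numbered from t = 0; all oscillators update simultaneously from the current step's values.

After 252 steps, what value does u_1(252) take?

Simulating step by step:
t=0: [39, 19, 95, 67, 96]
t=1: [48, 52, 50, 36, 38]
t=2: [55, 62, 52, 42, 43]
t=3: [55, 57, 55, 52, 52]
t=4: [59, 58, 59, 60, 60]
t=5: [56, 56, 56, 55, 55]
t=6: [58, 58, 58, 58, 58]
t=7: [57, 57, 57, 57, 57]
t=8: [58, 58, 58, 58, 58]

Answer: u_1(252) = 58
Key observation: The state at step 6, [58, 58, 58, 58, 58], reappears at step 8: the system is in a cycle of period 2 from step 6 on.  Therefore the state at step 252 equals the state at step 6 + ((252 - 6) mod 2) = 6, which is [58, 58, 58, 58, 58].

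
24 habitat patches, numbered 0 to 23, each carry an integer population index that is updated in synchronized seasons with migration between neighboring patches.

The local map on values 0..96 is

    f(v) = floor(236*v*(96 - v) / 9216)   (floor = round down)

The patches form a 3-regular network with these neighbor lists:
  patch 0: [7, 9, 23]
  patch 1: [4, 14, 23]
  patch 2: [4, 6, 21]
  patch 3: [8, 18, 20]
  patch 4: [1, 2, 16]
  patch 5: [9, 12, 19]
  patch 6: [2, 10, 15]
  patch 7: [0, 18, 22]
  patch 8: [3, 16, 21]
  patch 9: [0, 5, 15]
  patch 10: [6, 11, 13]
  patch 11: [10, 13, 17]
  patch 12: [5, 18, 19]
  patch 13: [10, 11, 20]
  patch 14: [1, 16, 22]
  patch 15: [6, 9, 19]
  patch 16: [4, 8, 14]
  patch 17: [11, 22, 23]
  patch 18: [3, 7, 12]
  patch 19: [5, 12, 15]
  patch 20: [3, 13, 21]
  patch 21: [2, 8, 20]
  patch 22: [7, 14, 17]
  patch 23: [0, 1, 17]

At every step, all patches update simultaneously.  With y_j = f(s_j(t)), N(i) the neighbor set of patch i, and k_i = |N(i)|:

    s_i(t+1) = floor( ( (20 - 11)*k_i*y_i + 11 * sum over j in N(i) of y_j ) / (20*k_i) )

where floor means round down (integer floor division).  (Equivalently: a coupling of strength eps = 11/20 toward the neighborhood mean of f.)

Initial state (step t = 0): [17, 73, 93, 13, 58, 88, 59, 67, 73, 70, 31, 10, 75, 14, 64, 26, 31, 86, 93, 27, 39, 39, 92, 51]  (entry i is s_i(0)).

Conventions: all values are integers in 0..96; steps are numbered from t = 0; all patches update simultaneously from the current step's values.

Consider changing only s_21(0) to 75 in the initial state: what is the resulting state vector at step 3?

Answer: [57, 56, 57, 57, 56, 57, 57, 57, 57, 57, 57, 58, 57, 57, 56, 56, 56, 58, 58, 57, 57, 57, 58, 57]
Key observation: This trace re-runs the system from the modified initial state.

Derivation:
t=0: [17, 73, 93, 13, 58, 88, 59, 67, 73, 70, 31, 10, 75, 14, 64, 26, 31, 86, 93, 27, 39, 75, 92, 51]
t=1: [43, 49, 30, 31, 43, 32, 43, 31, 40, 38, 42, 28, 31, 36, 42, 47, 50, 26, 24, 40, 42, 37, 26, 44]
t=2: [56, 58, 53, 52, 56, 53, 56, 50, 55, 56, 55, 50, 51, 54, 55, 57, 57, 48, 47, 55, 55, 55, 49, 55]
t=3: [57, 56, 57, 57, 56, 57, 57, 57, 57, 57, 57, 58, 57, 57, 56, 56, 56, 58, 58, 57, 57, 57, 58, 57]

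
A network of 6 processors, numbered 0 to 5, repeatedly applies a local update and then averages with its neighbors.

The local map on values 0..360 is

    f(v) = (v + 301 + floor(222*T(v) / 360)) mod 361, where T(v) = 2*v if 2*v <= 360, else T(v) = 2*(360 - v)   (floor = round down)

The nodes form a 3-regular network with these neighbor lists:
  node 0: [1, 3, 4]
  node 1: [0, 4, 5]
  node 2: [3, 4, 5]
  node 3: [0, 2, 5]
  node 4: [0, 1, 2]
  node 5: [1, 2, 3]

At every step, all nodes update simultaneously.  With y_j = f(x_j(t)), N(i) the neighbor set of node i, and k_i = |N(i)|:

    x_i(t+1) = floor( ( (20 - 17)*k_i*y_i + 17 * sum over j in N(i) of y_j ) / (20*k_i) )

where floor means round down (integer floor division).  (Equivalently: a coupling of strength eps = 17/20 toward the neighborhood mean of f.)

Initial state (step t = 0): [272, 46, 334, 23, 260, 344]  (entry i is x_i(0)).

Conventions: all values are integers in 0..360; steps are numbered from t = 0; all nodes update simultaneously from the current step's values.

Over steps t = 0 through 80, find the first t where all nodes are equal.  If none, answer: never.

Answer: 4
Key observation: Synchronization is absorbing here: once all nodes are equal they stay equal, and step 4 is the first all-equal step.

Derivation:
t=0: [272, 46, 334, 23, 260, 344]  (not all equal)
t=1: [251, 274, 323, 316, 237, 243]  (not all equal)
t=2: [320, 325, 319, 318, 319, 314]  (not all equal)
t=3: [308, 309, 309, 309, 308, 308]  (not all equal)
t=4: [311, 311, 311, 311, 311, 311]  (all equal)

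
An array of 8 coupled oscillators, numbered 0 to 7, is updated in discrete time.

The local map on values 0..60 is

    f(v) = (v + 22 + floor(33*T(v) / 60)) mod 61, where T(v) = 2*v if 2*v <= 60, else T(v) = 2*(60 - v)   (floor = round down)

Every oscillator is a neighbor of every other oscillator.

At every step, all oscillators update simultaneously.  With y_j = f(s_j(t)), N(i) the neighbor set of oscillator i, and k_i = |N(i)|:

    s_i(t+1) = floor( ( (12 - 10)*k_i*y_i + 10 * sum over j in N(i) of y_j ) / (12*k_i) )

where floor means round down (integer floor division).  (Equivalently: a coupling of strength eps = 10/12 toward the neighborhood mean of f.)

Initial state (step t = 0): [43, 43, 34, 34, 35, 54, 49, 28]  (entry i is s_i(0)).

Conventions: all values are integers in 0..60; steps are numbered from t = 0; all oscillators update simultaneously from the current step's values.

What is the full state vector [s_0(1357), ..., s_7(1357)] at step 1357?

Simulating step by step:
t=0: [43, 43, 34, 34, 35, 54, 49, 28]
t=1: [21, 21, 21, 21, 21, 21, 21, 21]
t=2: [5, 5, 5, 5, 5, 5, 5, 5]
t=3: [32, 32, 32, 32, 32, 32, 32, 32]
t=4: [23, 23, 23, 23, 23, 23, 23, 23]
t=5: [9, 9, 9, 9, 9, 9, 9, 9]
t=6: [40, 40, 40, 40, 40, 40, 40, 40]
t=7: [23, 23, 23, 23, 23, 23, 23, 23]

Answer: [23, 23, 23, 23, 23, 23, 23, 23]
Key observation: The state at step 4, [23, 23, 23, 23, 23, 23, 23, 23], reappears at step 7: the system is in a cycle of period 3 from step 4 on.  Therefore the state at step 1357 equals the state at step 4 + ((1357 - 4) mod 3) = 4, which is [23, 23, 23, 23, 23, 23, 23, 23].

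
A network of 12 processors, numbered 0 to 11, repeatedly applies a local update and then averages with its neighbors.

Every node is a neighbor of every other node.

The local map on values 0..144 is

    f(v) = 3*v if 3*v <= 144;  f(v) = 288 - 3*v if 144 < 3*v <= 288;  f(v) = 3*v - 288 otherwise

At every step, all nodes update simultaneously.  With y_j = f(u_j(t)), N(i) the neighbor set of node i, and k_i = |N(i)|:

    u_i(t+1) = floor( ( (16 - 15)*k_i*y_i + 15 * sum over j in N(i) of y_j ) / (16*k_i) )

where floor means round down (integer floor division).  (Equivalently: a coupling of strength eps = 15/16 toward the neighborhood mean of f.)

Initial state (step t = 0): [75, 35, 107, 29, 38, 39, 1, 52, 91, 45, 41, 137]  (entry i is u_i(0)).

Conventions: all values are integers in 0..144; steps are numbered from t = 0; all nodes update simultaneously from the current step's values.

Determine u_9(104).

Answer: u_9(104) = 99
Key observation: The state at step 5, [135, 135, 135, 135, 135, 135, 135, 135, 135, 135, 135, 135], reappears at step 13: the system is in a cycle of period 8 from step 5 on.  Therefore the state at step 104 equals the state at step 5 + ((104 - 5) mod 8) = 8, which is [99, 99, 99, 99, 99, 99, 99, 99, 99, 99, 99, 99].

Derivation:
t=0: [75, 35, 107, 29, 38, 39, 1, 52, 91, 45, 41, 137]
t=1: [88, 87, 88, 87, 86, 86, 89, 86, 89, 86, 86, 86]
t=2: [27, 27, 27, 27, 26, 26, 27, 26, 27, 26, 26, 26]
t=3: [79, 79, 79, 79, 79, 79, 79, 79, 79, 79, 79, 79]
t=4: [51, 51, 51, 51, 51, 51, 51, 51, 51, 51, 51, 51]
t=5: [135, 135, 135, 135, 135, 135, 135, 135, 135, 135, 135, 135]
t=6: [117, 117, 117, 117, 117, 117, 117, 117, 117, 117, 117, 117]
t=7: [63, 63, 63, 63, 63, 63, 63, 63, 63, 63, 63, 63]
t=8: [99, 99, 99, 99, 99, 99, 99, 99, 99, 99, 99, 99]
t=9: [9, 9, 9, 9, 9, 9, 9, 9, 9, 9, 9, 9]
t=10: [27, 27, 27, 27, 27, 27, 27, 27, 27, 27, 27, 27]
t=11: [81, 81, 81, 81, 81, 81, 81, 81, 81, 81, 81, 81]
t=12: [45, 45, 45, 45, 45, 45, 45, 45, 45, 45, 45, 45]
t=13: [135, 135, 135, 135, 135, 135, 135, 135, 135, 135, 135, 135]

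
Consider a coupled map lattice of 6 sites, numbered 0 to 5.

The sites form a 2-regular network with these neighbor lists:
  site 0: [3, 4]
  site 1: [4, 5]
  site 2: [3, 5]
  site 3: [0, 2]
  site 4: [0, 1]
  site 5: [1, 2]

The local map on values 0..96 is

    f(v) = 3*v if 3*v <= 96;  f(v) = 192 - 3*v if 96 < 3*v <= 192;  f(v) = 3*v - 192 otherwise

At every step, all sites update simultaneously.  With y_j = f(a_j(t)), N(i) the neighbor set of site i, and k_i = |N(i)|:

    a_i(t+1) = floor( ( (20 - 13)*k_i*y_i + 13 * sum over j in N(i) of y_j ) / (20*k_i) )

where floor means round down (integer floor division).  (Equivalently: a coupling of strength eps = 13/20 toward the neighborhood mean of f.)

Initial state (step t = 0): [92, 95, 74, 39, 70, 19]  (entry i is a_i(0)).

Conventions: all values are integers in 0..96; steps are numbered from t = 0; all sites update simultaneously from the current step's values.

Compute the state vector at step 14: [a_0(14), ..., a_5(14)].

Answer: [67, 39, 27, 50, 62, 24]

Derivation:
t=0: [92, 95, 74, 39, 70, 19]
t=1: [59, 56, 53, 63, 63, 59]
t=2: [7, 14, 17, 16, 13, 23]
t=3: [35, 49, 55, 40, 34, 54]
t=4: [83, 54, 42, 62, 74, 33]
t=5: [31, 50, 55, 42, 38, 63]
t=6: [79, 41, 31, 62, 71, 23]
t=7: [24, 53, 56, 46, 44, 76]
t=8: [62, 42, 37, 50, 55, 31]
t=9: [24, 62, 72, 42, 32, 80]
t=10: [77, 48, 45, 54, 58, 26]
t=11: [29, 48, 55, 41, 34, 61]
t=12: [82, 48, 34, 61, 75, 27]
t=13: [32, 53, 60, 49, 44, 73]
t=14: [67, 39, 27, 50, 62, 24]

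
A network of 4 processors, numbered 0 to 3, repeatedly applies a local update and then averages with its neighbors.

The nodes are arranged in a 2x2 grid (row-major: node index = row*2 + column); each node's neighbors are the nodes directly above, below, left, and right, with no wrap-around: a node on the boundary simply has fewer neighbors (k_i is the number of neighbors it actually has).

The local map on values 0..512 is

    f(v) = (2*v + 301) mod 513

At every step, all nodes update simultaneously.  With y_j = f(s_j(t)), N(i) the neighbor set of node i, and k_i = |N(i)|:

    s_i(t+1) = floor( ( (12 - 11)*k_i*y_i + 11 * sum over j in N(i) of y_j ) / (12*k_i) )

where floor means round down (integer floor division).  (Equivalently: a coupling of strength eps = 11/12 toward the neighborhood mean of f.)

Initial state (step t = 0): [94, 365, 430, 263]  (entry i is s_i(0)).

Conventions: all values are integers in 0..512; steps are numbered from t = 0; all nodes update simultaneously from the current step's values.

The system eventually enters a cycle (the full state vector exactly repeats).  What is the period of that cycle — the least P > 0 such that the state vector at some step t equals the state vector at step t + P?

Answer: 18
Key observation: The state at step 57, [426, 426, 426, 426], reappears at step 75 — and no state repeats earlier — so the cycle the system enters has period 18.

Derivation:
t=0: [94, 365, 430, 263]
t=1: [104, 368, 379, 90]
t=2: [62, 454, 456, 60]
t=3: [205, 403, 403, 204]
t=4: [90, 187, 187, 90]
t=5: [188, 454, 454, 188]
t=6: [181, 165, 165, 181]
t=7: [120, 147, 147, 120]
t=8: [77, 32, 32, 77]
t=9: [372, 447, 447, 372]
t=10: [156, 31, 31, 156]
t=11: [341, 121, 121, 341]
t=12: [66, 433, 433, 66]
t=13: [165, 408, 408, 165]
t=14: [93, 115, 115, 93]
t=15: [57, 447, 447, 57]
t=16: [189, 394, 394, 189]
t=17: [71, 157, 157, 71]
t=18: [130, 414, 414, 130]
t=19: [98, 52, 52, 98]
t=20: [412, 489, 489, 412]
t=21: [240, 111, 111, 240]
t=22: [31, 246, 246, 31]
t=23: [286, 356, 356, 286]
t=24: [488, 371, 371, 488]
t=25: [36, 231, 231, 36]
t=26: [260, 362, 362, 260]
t=27: [495, 325, 325, 495]
t=28: [423, 279, 279, 423]
t=29: [327, 139, 139, 327]
t=30: [97, 410, 410, 97]
t=31: [128, 461, 461, 128]
t=32: [184, 56, 56, 184]
t=33: [391, 177, 177, 391]
t=34: [134, 64, 64, 134]
t=35: [397, 87, 87, 397]
t=36: [441, 102, 102, 441]
t=37: [476, 186, 186, 476]
t=38: [165, 221, 221, 165]
t=39: [220, 127, 127, 220]
t=40: [57, 212, 212, 57]
t=41: [228, 398, 398, 228]
t=42: [85, 229, 229, 85]
t=43: [264, 452, 452, 264]
t=44: [190, 304, 304, 190]
t=45: [377, 187, 187, 377]
t=46: [150, 40, 40, 150]
t=47: [356, 112, 112, 356]
t=48: [52, 459, 459, 52]
t=49: [210, 387, 387, 210]
t=50: [62, 194, 194, 62]
t=51: [196, 404, 404, 196]
t=52: [91, 171, 171, 91]
t=53: [159, 453, 453, 159]
t=54: [174, 112, 112, 174]
t=55: [22, 125, 125, 22]
t=56: [63, 319, 319, 63]
t=57: [426, 426, 426, 426]
t=58: [127, 127, 127, 127]
t=59: [42, 42, 42, 42]
t=60: [385, 385, 385, 385]
t=61: [45, 45, 45, 45]
t=62: [391, 391, 391, 391]
t=63: [57, 57, 57, 57]
t=64: [415, 415, 415, 415]
t=65: [105, 105, 105, 105]
t=66: [511, 511, 511, 511]
t=67: [297, 297, 297, 297]
t=68: [382, 382, 382, 382]
t=69: [39, 39, 39, 39]
t=70: [379, 379, 379, 379]
t=71: [33, 33, 33, 33]
t=72: [367, 367, 367, 367]
t=73: [9, 9, 9, 9]
t=74: [319, 319, 319, 319]
t=75: [426, 426, 426, 426]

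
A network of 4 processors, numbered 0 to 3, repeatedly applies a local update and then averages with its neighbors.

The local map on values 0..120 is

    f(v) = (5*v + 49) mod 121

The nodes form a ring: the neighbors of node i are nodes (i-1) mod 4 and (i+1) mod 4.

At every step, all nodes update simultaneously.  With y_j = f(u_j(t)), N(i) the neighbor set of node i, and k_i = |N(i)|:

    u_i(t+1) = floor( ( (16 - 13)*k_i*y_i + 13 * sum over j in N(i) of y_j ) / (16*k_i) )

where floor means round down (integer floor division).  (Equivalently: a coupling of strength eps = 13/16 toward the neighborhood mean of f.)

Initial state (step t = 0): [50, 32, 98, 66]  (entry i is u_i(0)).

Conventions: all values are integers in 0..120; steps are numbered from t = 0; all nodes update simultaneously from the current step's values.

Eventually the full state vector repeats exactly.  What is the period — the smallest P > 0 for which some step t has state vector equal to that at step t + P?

Answer: 4
Key observation: The state at step 42, [20, 9, 20, 1], reappears at step 46 — and no state repeats earlier — so the cycle the system enters has period 4.

Derivation:
t=0: [50, 32, 98, 66]
t=1: [52, 62, 52, 48]
t=2: [79, 76, 79, 63]
t=3: [42, 78, 42, 66]
t=4: [40, 28, 40, 16]
t=5: [32, 18, 32, 7]
t=6: [57, 74, 57, 87]
t=7: [40, 85, 40, 74]
t=8: [69, 26, 69, 16]
t=9: [32, 36, 32, 26]
t=10: [83, 91, 83, 82]
t=11: [66, 85, 66, 100]
t=12: [74, 33, 74, 25]
t=13: [69, 62, 69, 55]
t=14: [86, 47, 86, 40]
t=15: [41, 102, 41, 95]
t=16: [48, 23, 48, 17]
t=17: [31, 46, 31, 40]
t=18: [33, 74, 33, 68]
t=19: [50, 86, 50, 80]
t=20: [92, 68, 92, 62]
t=21: [62, 25, 62, 42]
t=22: [50, 105, 50, 98]
t=23: [69, 63, 69, 56]
t=24: [41, 25, 41, 41]
t=25: [28, 19, 28, 12]
t=26: [66, 59, 66, 75]
t=27: [69, 32, 69, 24]
t=28: [61, 41, 61, 34]
t=29: [65, 93, 65, 109]
t=30: [58, 14, 58, 29]
t=31: [96, 101, 96, 92]
t=32: [47, 49, 47, 41]
t=33: [33, 43, 33, 36]
t=34: [70, 79, 70, 95]
t=35: [55, 44, 55, 36]
t=36: [70, 71, 70, 86]
t=37: [70, 36, 70, 51]
t=38: [75, 49, 75, 40]
t=39: [35, 59, 35, 50]
t=40: [83, 102, 83, 94]
t=41: [63, 96, 63, 88]
t=42: [20, 9, 20, 1]
t=43: [65, 40, 65, 32]
t=44: [40, 10, 40, 25]
t=45: [63, 24, 63, 15]
t=46: [20, 9, 20, 1]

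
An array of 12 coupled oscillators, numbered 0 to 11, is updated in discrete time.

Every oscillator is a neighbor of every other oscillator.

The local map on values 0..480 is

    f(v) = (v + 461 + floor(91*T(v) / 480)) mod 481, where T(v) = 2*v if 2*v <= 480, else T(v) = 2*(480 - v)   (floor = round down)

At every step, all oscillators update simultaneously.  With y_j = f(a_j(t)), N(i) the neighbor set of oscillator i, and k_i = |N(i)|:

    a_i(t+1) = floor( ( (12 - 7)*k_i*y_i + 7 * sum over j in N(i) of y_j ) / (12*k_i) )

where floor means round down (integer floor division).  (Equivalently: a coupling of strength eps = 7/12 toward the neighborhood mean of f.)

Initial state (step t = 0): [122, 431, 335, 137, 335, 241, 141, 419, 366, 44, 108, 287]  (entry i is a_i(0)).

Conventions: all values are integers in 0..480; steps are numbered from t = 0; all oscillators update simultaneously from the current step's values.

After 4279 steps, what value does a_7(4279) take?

Answer: a_7(4279) = 425
Key observation: The state at step 12, [425, 425, 425, 425, 425, 425, 425, 425, 425, 425, 425, 425], reappears at step 13: the system is in a cycle of period 1 from step 12 on.  Therefore the state at step 4279 equals the state at step 12 + ((4279 - 12) mod 1) = 12, which is [425, 425, 425, 425, 425, 425, 425, 425, 425, 425, 425, 425].

Derivation:
t=0: [122, 431, 335, 137, 335, 241, 141, 419, 366, 44, 108, 287]
t=1: [228, 330, 308, 235, 308, 287, 237, 327, 315, 188, 220, 297]
t=2: [314, 340, 335, 317, 335, 330, 318, 339, 336, 294, 310, 332]
t=3: [360, 366, 365, 361, 365, 364, 361, 366, 365, 356, 359, 364]
t=4: [386, 387, 387, 386, 387, 386, 386, 387, 387, 385, 385, 386]
t=5: [401, 401, 401, 401, 401, 401, 401, 401, 401, 401, 401, 401]
t=6: [410, 410, 410, 410, 410, 410, 410, 410, 410, 410, 410, 410]
t=7: [416, 416, 416, 416, 416, 416, 416, 416, 416, 416, 416, 416]
t=8: [420, 420, 420, 420, 420, 420, 420, 420, 420, 420, 420, 420]
t=9: [422, 422, 422, 422, 422, 422, 422, 422, 422, 422, 422, 422]
t=10: [423, 423, 423, 423, 423, 423, 423, 423, 423, 423, 423, 423]
t=11: [424, 424, 424, 424, 424, 424, 424, 424, 424, 424, 424, 424]
t=12: [425, 425, 425, 425, 425, 425, 425, 425, 425, 425, 425, 425]
t=13: [425, 425, 425, 425, 425, 425, 425, 425, 425, 425, 425, 425]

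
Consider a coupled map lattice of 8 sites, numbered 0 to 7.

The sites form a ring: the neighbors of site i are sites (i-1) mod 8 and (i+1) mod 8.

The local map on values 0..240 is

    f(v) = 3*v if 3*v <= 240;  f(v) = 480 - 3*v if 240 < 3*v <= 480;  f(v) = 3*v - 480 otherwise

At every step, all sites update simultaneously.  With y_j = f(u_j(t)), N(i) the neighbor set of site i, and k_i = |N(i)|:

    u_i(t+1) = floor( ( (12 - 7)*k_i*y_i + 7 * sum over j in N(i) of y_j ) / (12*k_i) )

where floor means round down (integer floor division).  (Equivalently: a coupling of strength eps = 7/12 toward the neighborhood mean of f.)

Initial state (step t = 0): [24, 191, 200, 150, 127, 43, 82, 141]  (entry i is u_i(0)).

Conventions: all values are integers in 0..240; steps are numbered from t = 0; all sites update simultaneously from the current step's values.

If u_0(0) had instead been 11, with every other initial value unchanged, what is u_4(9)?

Answer: u_4(9) = 126
Key observation: This trace re-runs the system from the modified initial state.

Derivation:
t=0: [11, 191, 200, 150, 127, 43, 82, 141]
t=1: [57, 83, 85, 76, 87, 150, 151, 101]
t=2: [190, 211, 227, 224, 166, 84, 71, 131]
t=3: [107, 148, 184, 143, 130, 162, 180, 124]
t=4: [108, 82, 55, 68, 54, 46, 58, 108]
t=5: [178, 191, 196, 180, 167, 155, 158, 161]
t=6: [50, 86, 89, 62, 30, 14, 7, 18]
t=7: [143, 198, 207, 165, 104, 49, 36, 72]
t=8: [117, 103, 96, 96, 117, 141, 150, 136]
t=9: [124, 164, 185, 173, 126, 70, 50, 76]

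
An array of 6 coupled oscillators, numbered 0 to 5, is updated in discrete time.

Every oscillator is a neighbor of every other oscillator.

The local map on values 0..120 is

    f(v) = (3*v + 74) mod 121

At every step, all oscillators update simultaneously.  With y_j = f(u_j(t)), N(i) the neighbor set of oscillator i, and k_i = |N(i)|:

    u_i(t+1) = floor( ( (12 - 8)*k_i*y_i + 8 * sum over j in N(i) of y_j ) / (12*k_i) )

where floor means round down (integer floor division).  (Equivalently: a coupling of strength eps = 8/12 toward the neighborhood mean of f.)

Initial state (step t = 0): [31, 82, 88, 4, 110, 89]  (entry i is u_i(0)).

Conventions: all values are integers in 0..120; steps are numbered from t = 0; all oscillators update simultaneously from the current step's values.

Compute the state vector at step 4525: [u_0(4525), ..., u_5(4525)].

Answer: [74, 74, 73, 74, 74, 73]
Key observation: The state at step 13, [43, 43, 42, 43, 43, 42], reappears at step 18: the system is in a cycle of period 5 from step 13 on.  Therefore the state at step 4525 equals the state at step 13 + ((4525 - 13) mod 5) = 15, which is [74, 74, 73, 74, 74, 73].

Derivation:
t=0: [31, 82, 88, 4, 110, 89]
t=1: [68, 75, 78, 76, 67, 79]
t=2: [50, 54, 56, 54, 49, 56]
t=3: [78, 80, 57, 80, 77, 57]
t=4: [50, 51, 37, 51, 49, 37]
t=5: [93, 93, 85, 93, 92, 85]
t=6: [104, 104, 99, 104, 103, 99]
t=7: [18, 18, 15, 18, 18, 15]
t=8: [36, 36, 59, 36, 36, 59]
t=9: [47, 47, 36, 47, 47, 36]
t=10: [85, 85, 78, 85, 85, 78]
t=11: [81, 81, 77, 81, 81, 77]
t=12: [71, 71, 69, 71, 71, 69]
t=13: [43, 43, 42, 43, 43, 42]
t=14: [81, 81, 80, 81, 81, 80]
t=15: [74, 74, 73, 74, 74, 73]
t=16: [53, 53, 52, 53, 53, 52]
t=17: [111, 111, 110, 111, 111, 110]
t=18: [43, 43, 42, 43, 43, 42]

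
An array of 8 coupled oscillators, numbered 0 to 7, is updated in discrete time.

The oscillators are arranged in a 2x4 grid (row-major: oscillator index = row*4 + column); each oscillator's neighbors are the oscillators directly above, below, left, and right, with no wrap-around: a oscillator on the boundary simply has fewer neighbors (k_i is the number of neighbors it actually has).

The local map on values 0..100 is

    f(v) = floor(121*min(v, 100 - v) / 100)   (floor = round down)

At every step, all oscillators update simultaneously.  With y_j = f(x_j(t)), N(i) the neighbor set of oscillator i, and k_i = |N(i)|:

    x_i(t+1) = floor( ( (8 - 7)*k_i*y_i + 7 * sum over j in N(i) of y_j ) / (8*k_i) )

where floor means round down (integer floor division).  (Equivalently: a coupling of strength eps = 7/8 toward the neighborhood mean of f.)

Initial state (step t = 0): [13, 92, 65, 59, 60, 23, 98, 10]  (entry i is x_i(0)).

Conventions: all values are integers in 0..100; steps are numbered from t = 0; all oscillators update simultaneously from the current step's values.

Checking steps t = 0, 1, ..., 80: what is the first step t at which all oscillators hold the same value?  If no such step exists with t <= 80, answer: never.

Answer: 8
Key observation: Synchronization is absorbing here: once all oscillators are equal they stay equal, and step 8 is the first all-equal step.

Derivation:
t=0: [13, 92, 65, 59, 60, 23, 98, 10]  (not all equal)
t=1: [26, 25, 22, 29, 24, 20, 23, 23]  (not all equal)
t=2: [29, 27, 30, 27, 27, 28, 25, 30]  (not all equal)
t=3: [32, 34, 31, 35, 33, 31, 34, 31]  (not all equal)
t=4: [39, 37, 40, 37, 37, 39, 37, 40]  (not all equal)
t=5: [44, 46, 44, 47, 46, 44, 47, 44]  (not all equal)
t=6: [54, 53, 55, 53, 53, 55, 53, 55]  (not all equal)
t=7: [55, 54, 55, 54, 54, 55, 54, 55]  (not all equal)
t=8: [54, 54, 54, 54, 54, 54, 54, 54]  (all equal)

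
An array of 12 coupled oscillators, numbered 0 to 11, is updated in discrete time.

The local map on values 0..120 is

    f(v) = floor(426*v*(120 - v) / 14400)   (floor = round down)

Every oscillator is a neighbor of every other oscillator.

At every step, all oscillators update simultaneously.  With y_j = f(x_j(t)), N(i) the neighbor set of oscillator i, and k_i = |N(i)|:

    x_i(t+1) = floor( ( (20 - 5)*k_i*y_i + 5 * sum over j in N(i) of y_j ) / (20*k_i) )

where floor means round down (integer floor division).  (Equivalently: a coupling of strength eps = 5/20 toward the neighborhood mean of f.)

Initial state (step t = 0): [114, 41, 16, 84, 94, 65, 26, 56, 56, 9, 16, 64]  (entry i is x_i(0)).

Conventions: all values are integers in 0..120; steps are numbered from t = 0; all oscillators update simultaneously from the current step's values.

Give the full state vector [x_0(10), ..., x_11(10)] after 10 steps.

Simulating step by step:
t=0: [114, 41, 16, 84, 94, 65, 26, 56, 56, 9, 16, 64]
t=1: [34, 89, 56, 85, 72, 96, 72, 97, 97, 41, 56, 97]
t=2: [86, 82, 100, 87, 97, 72, 97, 71, 71, 92, 100, 71]
t=3: [85, 89, 65, 83, 70, 96, 70, 96, 96, 77, 65, 96]
t=4: [87, 82, 100, 89, 98, 73, 98, 73, 73, 94, 100, 73]
t=5: [83, 89, 65, 81, 68, 95, 68, 95, 95, 74, 65, 95]
t=6: [89, 83, 100, 91, 99, 75, 99, 75, 75, 96, 100, 75]
t=7: [80, 87, 64, 78, 66, 93, 66, 93, 93, 71, 64, 93]
t=8: [93, 85, 101, 94, 101, 78, 101, 78, 78, 99, 101, 78]
t=9: [74, 84, 61, 72, 61, 90, 61, 90, 90, 64, 61, 90]
t=10: [98, 90, 102, 100, 102, 83, 102, 83, 83, 102, 102, 83]

Answer: [98, 90, 102, 100, 102, 83, 102, 83, 83, 102, 102, 83]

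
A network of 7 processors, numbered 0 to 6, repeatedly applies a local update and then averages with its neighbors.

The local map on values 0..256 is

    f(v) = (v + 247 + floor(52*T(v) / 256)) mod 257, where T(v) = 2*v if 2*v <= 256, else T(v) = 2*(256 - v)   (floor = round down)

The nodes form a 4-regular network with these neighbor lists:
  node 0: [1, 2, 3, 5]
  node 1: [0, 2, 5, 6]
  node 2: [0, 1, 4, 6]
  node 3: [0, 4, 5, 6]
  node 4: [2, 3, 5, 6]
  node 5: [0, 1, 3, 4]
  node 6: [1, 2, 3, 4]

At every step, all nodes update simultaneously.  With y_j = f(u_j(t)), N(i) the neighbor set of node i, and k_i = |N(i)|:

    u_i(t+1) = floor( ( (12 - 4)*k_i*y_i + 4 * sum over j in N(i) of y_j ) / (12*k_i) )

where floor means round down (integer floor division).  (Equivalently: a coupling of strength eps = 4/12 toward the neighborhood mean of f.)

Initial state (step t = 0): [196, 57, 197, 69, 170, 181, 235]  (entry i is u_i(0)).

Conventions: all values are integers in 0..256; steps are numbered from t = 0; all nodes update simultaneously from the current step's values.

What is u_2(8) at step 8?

Simulating step by step:
t=0: [196, 57, 197, 69, 170, 181, 235]
t=1: [187, 117, 198, 127, 190, 180, 202]
t=2: [197, 171, 205, 180, 203, 194, 203]
t=3: [208, 200, 212, 203, 212, 207, 211]
t=4: [216, 213, 218, 215, 218, 215, 218]
t=5: [221, 220, 222, 221, 222, 221, 222]
t=6: [224, 224, 224, 225, 225, 224, 224]
t=7: [227, 227, 227, 227, 227, 227, 227]
t=8: [228, 228, 228, 228, 228, 228, 228]

Answer: u_2(8) = 228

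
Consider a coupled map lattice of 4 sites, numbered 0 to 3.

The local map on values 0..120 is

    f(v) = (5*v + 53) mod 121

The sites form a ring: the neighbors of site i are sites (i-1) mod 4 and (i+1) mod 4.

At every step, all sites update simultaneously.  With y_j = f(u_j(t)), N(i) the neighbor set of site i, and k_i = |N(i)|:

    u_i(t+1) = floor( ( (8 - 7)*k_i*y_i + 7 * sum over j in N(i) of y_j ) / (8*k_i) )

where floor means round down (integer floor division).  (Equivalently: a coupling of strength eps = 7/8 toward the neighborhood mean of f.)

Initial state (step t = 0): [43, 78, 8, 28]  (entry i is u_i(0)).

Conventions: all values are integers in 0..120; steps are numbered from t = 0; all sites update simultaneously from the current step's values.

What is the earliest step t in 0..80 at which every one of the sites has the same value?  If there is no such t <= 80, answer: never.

Simulating step by step:
t=0: [43, 78, 8, 28]  (not all equal)
t=1: [69, 62, 78, 61]  (not all equal)
t=2: [55, 50, 60, 64]  (not all equal)
t=3: [41, 93, 44, 87]  (not all equal)
t=4: [18, 24, 20, 21]  (not all equal)
t=5: [41, 30, 42, 28]  (not all equal)
t=6: [69, 26, 70, 25]  (not all equal)
t=7: [56, 40, 57, 39]  (not all equal)
t=8: [18, 83, 19, 82]  (not all equal)
t=9: [92, 34, 93, 33]  (not all equal)
t=10: [90, 40, 91, 39]  (not all equal)
t=11: [9, 20, 10, 19]  (not all equal)
t=12: [38, 91, 38, 91]  (not all equal)
t=13: [21, 3, 21, 3]  (not all equal)
t=14: [64, 40, 64, 40]  (not all equal)
t=15: [10, 10, 10, 10]  (all equal)

Answer: 15
Key observation: Synchronization is absorbing here: once all sites are equal they stay equal, and step 15 is the first all-equal step.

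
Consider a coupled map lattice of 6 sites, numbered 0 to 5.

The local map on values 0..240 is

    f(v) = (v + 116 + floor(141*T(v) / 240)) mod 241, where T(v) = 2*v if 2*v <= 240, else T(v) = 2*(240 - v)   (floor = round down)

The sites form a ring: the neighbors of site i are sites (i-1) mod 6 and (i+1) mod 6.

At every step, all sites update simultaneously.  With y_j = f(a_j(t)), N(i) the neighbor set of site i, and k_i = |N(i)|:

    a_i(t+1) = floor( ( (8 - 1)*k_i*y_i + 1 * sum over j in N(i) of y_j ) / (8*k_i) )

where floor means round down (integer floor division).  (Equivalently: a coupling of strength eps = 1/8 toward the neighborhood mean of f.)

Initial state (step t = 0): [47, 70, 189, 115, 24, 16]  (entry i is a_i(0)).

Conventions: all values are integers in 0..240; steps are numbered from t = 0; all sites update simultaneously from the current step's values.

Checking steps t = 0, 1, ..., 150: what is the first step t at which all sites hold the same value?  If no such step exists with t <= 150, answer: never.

Simulating step by step:
t=0: [47, 70, 189, 115, 24, 16]  (not all equal)
t=1: [201, 44, 117, 127, 164, 155]  (not all equal)
t=2: [127, 200, 134, 133, 128, 128]  (not all equal)
t=3: [133, 123, 132, 133, 133, 134]  (not all equal)
t=4: [133, 134, 133, 133, 133, 133]  (not all equal)
t=5: [133, 133, 133, 133, 133, 133]  (all equal)

Answer: 5
Key observation: Synchronization is absorbing here: once all sites are equal they stay equal, and step 5 is the first all-equal step.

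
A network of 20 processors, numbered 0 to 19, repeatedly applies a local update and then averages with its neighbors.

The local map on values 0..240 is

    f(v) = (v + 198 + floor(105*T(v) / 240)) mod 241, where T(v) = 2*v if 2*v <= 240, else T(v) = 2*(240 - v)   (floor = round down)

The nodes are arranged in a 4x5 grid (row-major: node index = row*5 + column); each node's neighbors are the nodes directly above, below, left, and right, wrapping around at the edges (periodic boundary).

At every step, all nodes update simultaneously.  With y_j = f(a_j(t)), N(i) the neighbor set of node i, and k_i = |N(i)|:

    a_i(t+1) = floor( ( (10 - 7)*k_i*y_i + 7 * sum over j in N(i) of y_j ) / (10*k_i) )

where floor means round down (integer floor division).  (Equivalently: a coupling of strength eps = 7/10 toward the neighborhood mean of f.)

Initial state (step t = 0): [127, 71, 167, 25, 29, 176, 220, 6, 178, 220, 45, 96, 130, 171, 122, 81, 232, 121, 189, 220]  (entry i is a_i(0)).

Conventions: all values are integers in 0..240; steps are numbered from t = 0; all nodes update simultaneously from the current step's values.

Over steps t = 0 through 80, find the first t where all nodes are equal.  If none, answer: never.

Simulating step by step:
t=0: [127, 71, 167, 25, 29, 176, 220, 6, 178, 220, 45, 96, 130, 171, 122, 81, 232, 121, 189, 220]  (not all equal)
t=1: [124, 159, 140, 101, 103, 163, 167, 194, 160, 158, 120, 148, 180, 186, 162, 139, 149, 186, 156, 144]  (not all equal)
t=2: [178, 184, 179, 167, 167, 185, 187, 188, 180, 180, 184, 185, 189, 188, 186, 183, 185, 187, 180, 179]  (not all equal)
t=3: [189, 189, 189, 188, 188, 189, 190, 189, 189, 189, 189, 190, 190, 189, 189, 189, 189, 189, 189, 188]  (not all equal)
t=4: [190, 190, 190, 190, 190, 190, 190, 190, 190, 190, 190, 190, 190, 190, 190, 190, 190, 190, 190, 190]  (all equal)

Answer: 4
Key observation: Synchronization is absorbing here: once all nodes are equal they stay equal, and step 4 is the first all-equal step.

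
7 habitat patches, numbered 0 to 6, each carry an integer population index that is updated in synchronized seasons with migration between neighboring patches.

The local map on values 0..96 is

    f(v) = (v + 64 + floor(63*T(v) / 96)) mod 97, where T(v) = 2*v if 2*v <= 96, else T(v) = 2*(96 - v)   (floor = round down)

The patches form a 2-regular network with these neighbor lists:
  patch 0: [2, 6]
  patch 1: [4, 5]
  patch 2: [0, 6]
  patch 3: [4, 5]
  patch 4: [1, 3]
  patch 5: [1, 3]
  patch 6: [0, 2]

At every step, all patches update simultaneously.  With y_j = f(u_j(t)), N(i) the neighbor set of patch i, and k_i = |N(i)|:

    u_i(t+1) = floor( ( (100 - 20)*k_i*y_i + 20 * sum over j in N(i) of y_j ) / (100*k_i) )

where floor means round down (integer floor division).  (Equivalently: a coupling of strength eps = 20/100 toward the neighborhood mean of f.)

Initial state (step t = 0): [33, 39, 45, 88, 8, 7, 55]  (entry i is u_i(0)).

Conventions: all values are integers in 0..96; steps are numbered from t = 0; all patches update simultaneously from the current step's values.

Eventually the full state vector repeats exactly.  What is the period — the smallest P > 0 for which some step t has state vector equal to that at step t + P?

Simulating step by step:
t=0: [33, 39, 45, 88, 8, 7, 55]
t=1: [49, 61, 68, 68, 77, 76, 71]
t=2: [75, 72, 71, 70, 68, 69, 70]
t=3: [69, 70, 70, 71, 70, 70, 70]
t=4: [71, 71, 71, 70, 70, 70, 71]
t=5: [70, 70, 70, 71, 70, 70, 70]
t=6: [71, 71, 71, 70, 70, 70, 71]

Answer: 2
Key observation: The state at step 4, [71, 71, 71, 70, 70, 70, 71], reappears at step 6 — and no state repeats earlier — so the cycle the system enters has period 2.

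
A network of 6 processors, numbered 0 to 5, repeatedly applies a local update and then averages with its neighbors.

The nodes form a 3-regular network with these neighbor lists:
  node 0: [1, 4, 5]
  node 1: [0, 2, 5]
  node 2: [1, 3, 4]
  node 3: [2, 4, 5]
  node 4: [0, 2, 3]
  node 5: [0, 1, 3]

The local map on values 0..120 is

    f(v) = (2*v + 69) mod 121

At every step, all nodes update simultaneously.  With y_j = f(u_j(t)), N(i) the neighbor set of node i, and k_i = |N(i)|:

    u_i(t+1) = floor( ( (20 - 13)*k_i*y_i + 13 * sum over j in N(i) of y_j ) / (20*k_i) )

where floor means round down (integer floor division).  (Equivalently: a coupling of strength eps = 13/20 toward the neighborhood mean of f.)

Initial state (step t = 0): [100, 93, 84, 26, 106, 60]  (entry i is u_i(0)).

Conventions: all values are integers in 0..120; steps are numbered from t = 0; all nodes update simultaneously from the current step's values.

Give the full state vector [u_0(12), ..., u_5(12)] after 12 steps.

Answer: [24, 24, 31, 31, 31, 24]

Derivation:
t=0: [100, 93, 84, 26, 106, 60]
t=1: [35, 50, 51, 48, 44, 32]
t=2: [27, 34, 45, 36, 36, 28]
t=3: [9, 15, 25, 20, 20, 9]
t=4: [94, 98, 110, 106, 106, 94]
t=5: [21, 24, 38, 35, 35, 21]
t=6: [92, 94, 41, 39, 39, 92]
t=7: [15, 16, 25, 23, 23, 15]
t=8: [102, 104, 113, 112, 112, 102]
t=9: [36, 37, 48, 47, 47, 36]
t=10: [25, 25, 38, 37, 37, 25]
t=11: [97, 98, 43, 43, 43, 97]
t=12: [24, 24, 31, 31, 31, 24]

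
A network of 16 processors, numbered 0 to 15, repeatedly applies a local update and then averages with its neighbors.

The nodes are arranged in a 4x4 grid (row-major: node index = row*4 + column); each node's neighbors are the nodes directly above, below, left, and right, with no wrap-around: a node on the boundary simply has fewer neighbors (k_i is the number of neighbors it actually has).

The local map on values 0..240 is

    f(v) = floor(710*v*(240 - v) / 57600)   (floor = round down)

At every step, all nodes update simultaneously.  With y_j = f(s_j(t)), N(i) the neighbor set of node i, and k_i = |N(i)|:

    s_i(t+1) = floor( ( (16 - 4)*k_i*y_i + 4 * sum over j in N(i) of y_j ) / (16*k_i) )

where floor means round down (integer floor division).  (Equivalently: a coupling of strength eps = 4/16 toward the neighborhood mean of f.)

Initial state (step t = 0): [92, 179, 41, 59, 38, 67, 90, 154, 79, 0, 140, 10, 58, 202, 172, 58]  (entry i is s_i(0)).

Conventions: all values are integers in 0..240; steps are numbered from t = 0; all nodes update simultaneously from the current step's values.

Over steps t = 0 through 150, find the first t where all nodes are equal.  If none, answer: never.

Answer: never
Key observation: The state at step 16 reappears at step 18 — the system is in a cycle of period 2 from step 16 on.  No step 0..18 is synchronized, and the cycle repeats forever, so no step up to 150 (or ever) has all nodes equal.

Derivation:
t=0: [92, 179, 41, 59, 38, 67, 90, 154, 79, 0, 140, 10, 58, 202, 172, 58]  (not all equal)
t=1: [153, 134, 110, 131, 109, 131, 160, 149, 135, 35, 150, 59, 128, 93, 141, 119]  (not all equal)
t=2: [166, 174, 174, 174, 174, 169, 160, 163, 167, 108, 158, 140, 174, 162, 171, 170]  (not all equal)
t=3: [148, 142, 142, 142, 143, 148, 155, 154, 150, 169, 159, 167, 143, 154, 147, 149]  (not all equal)
t=4: [167, 170, 170, 170, 169, 165, 162, 162, 165, 151, 157, 153, 168, 162, 166, 165]  (not all equal)
t=5: [149, 146, 146, 147, 148, 152, 154, 155, 152, 162, 159, 161, 150, 155, 152, 153]  (not all equal)
t=6: [167, 168, 168, 167, 166, 163, 163, 162, 163, 156, 158, 157, 165, 161, 163, 163]  (not all equal)
t=7: [150, 149, 149, 150, 151, 153, 154, 154, 154, 159, 158, 159, 152, 155, 154, 154]  (not all equal)
t=8: [166, 166, 166, 165, 164, 163, 163, 162, 162, 159, 159, 158, 163, 161, 162, 162]  (not all equal)
t=9: [151, 151, 151, 152, 153, 154, 154, 155, 155, 157, 157, 158, 154, 155, 155, 155]  (not all equal)
t=10: [164, 164, 164, 163, 163, 163, 162, 162, 162, 160, 160, 159, 162, 161, 161, 161]  (not all equal)
t=11: [153, 153, 153, 154, 154, 154, 154, 155, 155, 156, 156, 157, 155, 156, 156, 156]  (not all equal)
t=12: [163, 163, 163, 163, 163, 162, 162, 162, 162, 161, 161, 160, 161, 161, 161, 160]  (not all equal)
t=13: [154, 154, 154, 154, 154, 154, 155, 155, 155, 155, 156, 156, 155, 156, 156, 156]  (not all equal)
t=14: [163, 163, 162, 162, 162, 162, 162, 162, 162, 161, 161, 161, 161, 161, 161, 161]  (not all equal)
t=15: [154, 154, 154, 155, 154, 155, 155, 155, 155, 155, 155, 155, 155, 156, 156, 156]  (not all equal)
t=16: [163, 162, 162, 162, 162, 162, 162, 162, 162, 161, 161, 161, 161, 161, 161, 161]  (not all equal)
t=17: [154, 154, 155, 155, 154, 155, 155, 155, 155, 155, 155, 155, 155, 156, 156, 156]  (not all equal)
t=18: [163, 162, 162, 162, 162, 162, 162, 162, 162, 161, 161, 161, 161, 161, 161, 161]  (not all equal)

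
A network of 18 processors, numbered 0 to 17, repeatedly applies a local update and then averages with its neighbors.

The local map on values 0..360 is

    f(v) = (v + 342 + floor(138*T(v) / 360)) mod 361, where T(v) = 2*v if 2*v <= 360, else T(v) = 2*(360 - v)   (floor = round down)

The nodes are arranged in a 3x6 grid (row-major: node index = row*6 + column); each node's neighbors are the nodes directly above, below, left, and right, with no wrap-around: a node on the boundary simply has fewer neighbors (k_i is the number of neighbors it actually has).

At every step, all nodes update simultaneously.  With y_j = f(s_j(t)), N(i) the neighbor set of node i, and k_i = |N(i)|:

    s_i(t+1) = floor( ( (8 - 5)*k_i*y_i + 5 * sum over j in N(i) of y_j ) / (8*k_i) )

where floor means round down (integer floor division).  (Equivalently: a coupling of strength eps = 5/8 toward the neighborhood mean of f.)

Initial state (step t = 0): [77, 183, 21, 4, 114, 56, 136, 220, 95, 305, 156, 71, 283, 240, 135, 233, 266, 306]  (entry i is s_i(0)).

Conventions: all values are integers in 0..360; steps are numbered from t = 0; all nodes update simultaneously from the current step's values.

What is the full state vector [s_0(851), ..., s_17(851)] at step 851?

Simulating step by step:
t=0: [77, 183, 21, 4, 114, 56, 136, 220, 95, 305, 156, 71, 283, 240, 135, 233, 266, 306]
t=1: [206, 204, 172, 240, 210, 119, 238, 268, 191, 289, 242, 177, 288, 294, 242, 297, 306, 255]
t=2: [306, 303, 297, 307, 284, 258, 314, 313, 306, 317, 312, 280, 320, 321, 315, 323, 321, 312]
t=3: [328, 327, 327, 326, 324, 320, 329, 329, 328, 329, 327, 323, 330, 330, 330, 330, 330, 327]
t=4: [333, 333, 333, 332, 332, 331, 333, 333, 333, 333, 332, 332, 333, 333, 333, 333, 333, 333]
t=5: [334, 334, 334, 334, 334, 334, 334, 334, 334, 334, 334, 334, 334, 334, 334, 334, 334, 334]
t=6: [334, 334, 334, 334, 334, 334, 334, 334, 334, 334, 334, 334, 334, 334, 334, 334, 334, 334]

Answer: [334, 334, 334, 334, 334, 334, 334, 334, 334, 334, 334, 334, 334, 334, 334, 334, 334, 334]
Key observation: The state at step 5, [334, 334, 334, 334, 334, 334, 334, 334, 334, 334, 334, 334, 334, 334, 334, 334, 334, 334], reappears at step 6: the system is in a cycle of period 1 from step 5 on.  Therefore the state at step 851 equals the state at step 5 + ((851 - 5) mod 1) = 5, which is [334, 334, 334, 334, 334, 334, 334, 334, 334, 334, 334, 334, 334, 334, 334, 334, 334, 334].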